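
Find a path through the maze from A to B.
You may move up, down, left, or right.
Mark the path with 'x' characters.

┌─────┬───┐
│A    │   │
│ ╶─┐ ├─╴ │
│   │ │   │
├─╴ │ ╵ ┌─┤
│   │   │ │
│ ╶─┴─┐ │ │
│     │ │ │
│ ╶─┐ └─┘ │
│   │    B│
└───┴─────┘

Finding the shortest path through the maze:
Path length: 10 steps
Directions: down → right → down → left → down → right → right → down → right → right

Solution:

┌─────┬───┐
│A    │   │
│ ╶─┐ ├─╴ │
│x x│ │   │
├─╴ │ ╵ ┌─┤
│x x│   │ │
│ ╶─┴─┐ │ │
│x x x│ │ │
│ ╶─┐ └─┘ │
│   │x x B│
└───┴─────┘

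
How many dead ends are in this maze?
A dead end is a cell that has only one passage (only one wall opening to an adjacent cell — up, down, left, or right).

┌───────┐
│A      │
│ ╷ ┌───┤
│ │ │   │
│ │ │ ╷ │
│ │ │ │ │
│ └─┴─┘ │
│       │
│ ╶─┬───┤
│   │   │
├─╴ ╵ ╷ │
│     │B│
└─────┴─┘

Checking each cell for number of passages:

Dead ends found at positions:
  (0, 3)
  (2, 1)
  (2, 2)
  (5, 0)
  (5, 3)
Total dead ends: 5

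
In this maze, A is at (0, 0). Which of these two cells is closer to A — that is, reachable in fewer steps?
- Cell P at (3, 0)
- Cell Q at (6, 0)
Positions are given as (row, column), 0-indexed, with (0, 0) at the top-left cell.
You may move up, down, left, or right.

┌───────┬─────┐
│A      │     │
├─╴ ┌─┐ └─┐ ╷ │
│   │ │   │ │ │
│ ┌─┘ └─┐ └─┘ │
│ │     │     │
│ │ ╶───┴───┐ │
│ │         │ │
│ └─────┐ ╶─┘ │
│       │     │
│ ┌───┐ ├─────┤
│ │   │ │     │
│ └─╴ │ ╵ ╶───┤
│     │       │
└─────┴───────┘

Shortest path A → P at (3, 0): 5 steps
Shortest path A → Q at (6, 0): 8 steps

P is closer (5 steps vs 8 steps).

Path to P:

┌───────┬─────┐
│A ↓    │     │
├─╴ ┌─┐ └─┐ ╷ │
│↓ ↲│ │   │ │ │
│ ┌─┘ └─┐ └─┘ │
│↓│     │     │
│ │ ╶───┴───┐ │
│P│         │ │
│ └─────┐ ╶─┘ │
│       │     │
│ ┌───┐ ├─────┤
│ │   │ │     │
│ └─╴ │ ╵ ╶───┤
│     │       │
└─────┴───────┘

Path to Q:

┌───────┬─────┐
│A ↓    │     │
├─╴ ┌─┐ └─┐ ╷ │
│↓ ↲│ │   │ │ │
│ ┌─┘ └─┐ └─┘ │
│↓│     │     │
│ │ ╶───┴───┐ │
│↓│         │ │
│ └─────┐ ╶─┘ │
│↓      │     │
│ ┌───┐ ├─────┤
│↓│   │ │     │
│ └─╴ │ ╵ ╶───┤
│Q    │       │
└─────┴───────┘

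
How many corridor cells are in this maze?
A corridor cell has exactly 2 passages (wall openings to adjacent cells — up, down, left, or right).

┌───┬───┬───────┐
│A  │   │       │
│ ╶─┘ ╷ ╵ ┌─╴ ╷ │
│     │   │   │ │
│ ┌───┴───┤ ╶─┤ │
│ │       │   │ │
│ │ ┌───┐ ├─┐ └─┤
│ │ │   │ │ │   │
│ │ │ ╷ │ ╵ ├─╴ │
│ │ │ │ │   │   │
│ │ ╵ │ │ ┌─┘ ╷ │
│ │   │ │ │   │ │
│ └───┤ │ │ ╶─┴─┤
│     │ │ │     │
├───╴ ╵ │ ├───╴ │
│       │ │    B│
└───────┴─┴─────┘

Counting cells with exactly 2 passages:
Total corridor cells: 52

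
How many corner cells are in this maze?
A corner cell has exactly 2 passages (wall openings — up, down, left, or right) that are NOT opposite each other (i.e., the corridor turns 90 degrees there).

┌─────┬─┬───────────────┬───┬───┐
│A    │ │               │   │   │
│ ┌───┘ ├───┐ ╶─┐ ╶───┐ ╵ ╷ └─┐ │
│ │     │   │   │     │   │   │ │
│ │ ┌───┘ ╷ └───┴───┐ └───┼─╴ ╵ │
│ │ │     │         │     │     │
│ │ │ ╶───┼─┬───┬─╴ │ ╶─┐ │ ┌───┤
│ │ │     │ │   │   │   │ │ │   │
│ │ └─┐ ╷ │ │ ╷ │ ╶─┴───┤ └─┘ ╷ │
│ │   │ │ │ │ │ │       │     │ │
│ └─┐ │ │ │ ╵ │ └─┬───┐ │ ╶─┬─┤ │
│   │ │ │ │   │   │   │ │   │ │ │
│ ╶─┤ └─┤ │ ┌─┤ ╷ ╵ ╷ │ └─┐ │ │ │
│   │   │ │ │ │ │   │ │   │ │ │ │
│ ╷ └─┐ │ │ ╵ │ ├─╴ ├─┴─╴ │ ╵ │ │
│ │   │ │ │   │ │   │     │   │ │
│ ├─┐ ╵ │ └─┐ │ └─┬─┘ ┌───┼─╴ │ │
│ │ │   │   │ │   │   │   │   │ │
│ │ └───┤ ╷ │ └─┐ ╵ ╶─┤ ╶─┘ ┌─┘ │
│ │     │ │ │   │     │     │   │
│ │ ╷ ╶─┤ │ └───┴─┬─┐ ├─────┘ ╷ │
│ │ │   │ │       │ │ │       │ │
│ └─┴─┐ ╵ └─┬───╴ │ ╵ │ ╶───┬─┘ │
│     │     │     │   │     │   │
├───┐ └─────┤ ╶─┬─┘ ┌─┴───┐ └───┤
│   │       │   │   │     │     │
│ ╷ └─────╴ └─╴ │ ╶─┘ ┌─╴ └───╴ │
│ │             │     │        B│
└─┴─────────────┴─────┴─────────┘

Counting corner cells (2 non-opposite passages):
Total corners: 104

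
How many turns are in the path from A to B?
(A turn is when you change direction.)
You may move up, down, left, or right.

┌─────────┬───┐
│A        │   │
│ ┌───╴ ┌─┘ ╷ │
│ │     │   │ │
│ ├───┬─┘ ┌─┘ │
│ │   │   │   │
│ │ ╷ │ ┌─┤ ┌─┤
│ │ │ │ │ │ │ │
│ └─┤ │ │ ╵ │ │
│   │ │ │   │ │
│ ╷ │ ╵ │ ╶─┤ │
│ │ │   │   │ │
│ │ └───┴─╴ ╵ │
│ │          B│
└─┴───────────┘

Directions: down, down, down, down, right, down, down, right, right, right, right, right
Number of turns: 3

Solution:

┌─────────┬───┐
│A        │   │
│ ┌───╴ ┌─┘ ╷ │
│↓│     │   │ │
│ ├───┬─┘ ┌─┘ │
│↓│   │   │   │
│ │ ╷ │ ┌─┤ ┌─┤
│↓│ │ │ │ │ │ │
│ └─┤ │ │ ╵ │ │
│↳ ↓│ │ │   │ │
│ ╷ │ ╵ │ ╶─┤ │
│ │↓│   │   │ │
│ │ └───┴─╴ ╵ │
│ │↳ → → → → B│
└─┴───────────┘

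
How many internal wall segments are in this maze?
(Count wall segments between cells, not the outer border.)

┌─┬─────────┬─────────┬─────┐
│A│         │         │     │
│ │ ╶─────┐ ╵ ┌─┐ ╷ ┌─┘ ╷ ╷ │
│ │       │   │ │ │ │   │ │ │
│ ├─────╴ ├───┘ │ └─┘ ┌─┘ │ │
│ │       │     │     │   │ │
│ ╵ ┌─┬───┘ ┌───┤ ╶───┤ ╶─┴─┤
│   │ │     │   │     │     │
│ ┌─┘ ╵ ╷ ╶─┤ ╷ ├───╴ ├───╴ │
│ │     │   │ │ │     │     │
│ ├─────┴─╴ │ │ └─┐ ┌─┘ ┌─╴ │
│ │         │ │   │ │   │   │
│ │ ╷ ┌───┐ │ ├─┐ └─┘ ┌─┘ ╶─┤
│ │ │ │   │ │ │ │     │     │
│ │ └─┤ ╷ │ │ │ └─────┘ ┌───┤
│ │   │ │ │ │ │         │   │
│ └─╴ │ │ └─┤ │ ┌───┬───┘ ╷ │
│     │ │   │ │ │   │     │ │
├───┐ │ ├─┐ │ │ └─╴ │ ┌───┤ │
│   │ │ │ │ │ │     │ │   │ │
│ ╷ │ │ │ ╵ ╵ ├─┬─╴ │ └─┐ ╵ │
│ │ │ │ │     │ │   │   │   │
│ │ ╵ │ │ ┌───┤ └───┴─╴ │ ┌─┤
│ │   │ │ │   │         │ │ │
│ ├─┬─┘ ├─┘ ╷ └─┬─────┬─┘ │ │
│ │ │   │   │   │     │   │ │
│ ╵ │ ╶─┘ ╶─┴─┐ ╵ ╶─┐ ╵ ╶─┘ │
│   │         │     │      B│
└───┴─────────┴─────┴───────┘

Counting internal wall segments:
Total internal walls: 169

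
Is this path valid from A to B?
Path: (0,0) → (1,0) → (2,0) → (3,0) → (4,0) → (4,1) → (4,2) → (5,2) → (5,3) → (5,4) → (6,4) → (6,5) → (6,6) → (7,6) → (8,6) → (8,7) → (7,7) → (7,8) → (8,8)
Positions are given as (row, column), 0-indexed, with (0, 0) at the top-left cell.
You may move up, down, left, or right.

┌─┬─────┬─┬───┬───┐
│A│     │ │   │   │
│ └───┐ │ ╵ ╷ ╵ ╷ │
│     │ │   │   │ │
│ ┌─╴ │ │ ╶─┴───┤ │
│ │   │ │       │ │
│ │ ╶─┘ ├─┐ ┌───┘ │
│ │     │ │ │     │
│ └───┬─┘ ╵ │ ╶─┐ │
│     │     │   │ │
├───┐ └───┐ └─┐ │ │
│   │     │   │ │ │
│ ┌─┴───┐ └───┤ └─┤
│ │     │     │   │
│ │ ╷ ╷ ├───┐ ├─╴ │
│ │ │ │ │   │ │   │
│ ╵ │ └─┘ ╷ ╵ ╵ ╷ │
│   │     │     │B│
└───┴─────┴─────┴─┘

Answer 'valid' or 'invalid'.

Checking path validity:
Result: All consecutive moves are passable.

valid

Correct solution:

┌─┬─────┬─┬───┬───┐
│A│     │ │   │   │
│ └───┐ │ ╵ ╷ ╵ ╷ │
│↓    │ │   │   │ │
│ ┌─╴ │ │ ╶─┴───┤ │
│↓│   │ │       │ │
│ │ ╶─┘ ├─┐ ┌───┘ │
│↓│     │ │ │     │
│ └───┬─┘ ╵ │ ╶─┐ │
│↳ → ↓│     │   │ │
├───┐ └───┐ └─┐ │ │
│   │↳ → ↓│   │ │ │
│ ┌─┴───┐ └───┤ └─┤
│ │     │↳ → ↓│   │
│ │ ╷ ╷ ├───┐ ├─╴ │
│ │ │ │ │   │↓│↱ ↓│
│ ╵ │ └─┘ ╷ ╵ ╵ ╷ │
│   │     │  ↳ ↑│B│
└───┴─────┴─────┴─┘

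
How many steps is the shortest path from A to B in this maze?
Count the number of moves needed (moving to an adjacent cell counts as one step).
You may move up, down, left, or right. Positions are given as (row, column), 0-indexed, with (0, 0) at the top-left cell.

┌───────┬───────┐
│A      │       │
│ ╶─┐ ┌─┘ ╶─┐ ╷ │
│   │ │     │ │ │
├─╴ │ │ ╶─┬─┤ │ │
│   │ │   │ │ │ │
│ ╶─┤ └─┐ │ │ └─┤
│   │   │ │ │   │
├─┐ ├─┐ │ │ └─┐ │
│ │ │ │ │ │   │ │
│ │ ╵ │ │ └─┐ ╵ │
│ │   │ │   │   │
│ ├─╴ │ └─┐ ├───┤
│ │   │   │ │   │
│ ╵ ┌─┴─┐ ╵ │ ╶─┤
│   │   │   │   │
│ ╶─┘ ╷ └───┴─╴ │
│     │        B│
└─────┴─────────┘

Using BFS to find shortest path:
Start: (0, 0), End: (8, 7)
Path found:
(0,0) → (1,0) → (1,1) → (2,1) → (2,0) → (3,0) → (3,1) → (4,1) → (5,1) → (5,2) → (6,2) → (6,1) → (7,1) → (7,0) → (8,0) → (8,1) → (8,2) → (7,2) → (7,3) → (8,3) → (8,4) → (8,5) → (8,6) → (8,7)
Number of steps: 23

Solution:

┌───────┬───────┐
│A      │       │
│ ╶─┐ ┌─┘ ╶─┐ ╷ │
│↳ ↓│ │     │ │ │
├─╴ │ │ ╶─┬─┤ │ │
│↓ ↲│ │   │ │ │ │
│ ╶─┤ └─┐ │ │ └─┤
│↳ ↓│   │ │ │   │
├─┐ ├─┐ │ │ └─┐ │
│ │↓│ │ │ │   │ │
│ │ ╵ │ │ └─┐ ╵ │
│ │↳ ↓│ │   │   │
│ ├─╴ │ └─┐ ├───┤
│ │↓ ↲│   │ │   │
│ ╵ ┌─┴─┐ ╵ │ ╶─┤
│↓ ↲│↱ ↓│   │   │
│ ╶─┘ ╷ └───┴─╴ │
│↳ → ↑│↳ → → → B│
└─────┴─────────┘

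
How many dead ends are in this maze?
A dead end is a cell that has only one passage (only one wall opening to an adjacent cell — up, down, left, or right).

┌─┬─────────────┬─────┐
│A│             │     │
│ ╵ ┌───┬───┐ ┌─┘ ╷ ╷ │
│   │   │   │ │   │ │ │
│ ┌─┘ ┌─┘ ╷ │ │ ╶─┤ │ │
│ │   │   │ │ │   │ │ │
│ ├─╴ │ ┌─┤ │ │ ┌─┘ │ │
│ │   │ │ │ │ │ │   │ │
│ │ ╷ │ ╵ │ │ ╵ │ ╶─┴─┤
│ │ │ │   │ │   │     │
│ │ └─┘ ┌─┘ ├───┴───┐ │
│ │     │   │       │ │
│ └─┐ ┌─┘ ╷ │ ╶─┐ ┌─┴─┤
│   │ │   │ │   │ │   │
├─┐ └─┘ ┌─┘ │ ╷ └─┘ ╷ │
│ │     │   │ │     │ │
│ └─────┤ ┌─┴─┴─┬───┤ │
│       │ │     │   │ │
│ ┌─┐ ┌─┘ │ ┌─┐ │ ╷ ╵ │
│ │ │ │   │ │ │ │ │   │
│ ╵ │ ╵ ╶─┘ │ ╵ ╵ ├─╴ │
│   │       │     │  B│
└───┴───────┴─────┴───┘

Checking each cell for number of passages:

Dead ends found at positions:
  (0, 0)
  (0, 7)
  (1, 3)
  (2, 1)
  (2, 8)
  (3, 4)
  (3, 10)
  (4, 2)
  (5, 9)
  (5, 10)
  (6, 2)
  (6, 8)
  (7, 0)
  (7, 6)
  (8, 3)
  (9, 1)
  (9, 6)
  (10, 9)
Total dead ends: 18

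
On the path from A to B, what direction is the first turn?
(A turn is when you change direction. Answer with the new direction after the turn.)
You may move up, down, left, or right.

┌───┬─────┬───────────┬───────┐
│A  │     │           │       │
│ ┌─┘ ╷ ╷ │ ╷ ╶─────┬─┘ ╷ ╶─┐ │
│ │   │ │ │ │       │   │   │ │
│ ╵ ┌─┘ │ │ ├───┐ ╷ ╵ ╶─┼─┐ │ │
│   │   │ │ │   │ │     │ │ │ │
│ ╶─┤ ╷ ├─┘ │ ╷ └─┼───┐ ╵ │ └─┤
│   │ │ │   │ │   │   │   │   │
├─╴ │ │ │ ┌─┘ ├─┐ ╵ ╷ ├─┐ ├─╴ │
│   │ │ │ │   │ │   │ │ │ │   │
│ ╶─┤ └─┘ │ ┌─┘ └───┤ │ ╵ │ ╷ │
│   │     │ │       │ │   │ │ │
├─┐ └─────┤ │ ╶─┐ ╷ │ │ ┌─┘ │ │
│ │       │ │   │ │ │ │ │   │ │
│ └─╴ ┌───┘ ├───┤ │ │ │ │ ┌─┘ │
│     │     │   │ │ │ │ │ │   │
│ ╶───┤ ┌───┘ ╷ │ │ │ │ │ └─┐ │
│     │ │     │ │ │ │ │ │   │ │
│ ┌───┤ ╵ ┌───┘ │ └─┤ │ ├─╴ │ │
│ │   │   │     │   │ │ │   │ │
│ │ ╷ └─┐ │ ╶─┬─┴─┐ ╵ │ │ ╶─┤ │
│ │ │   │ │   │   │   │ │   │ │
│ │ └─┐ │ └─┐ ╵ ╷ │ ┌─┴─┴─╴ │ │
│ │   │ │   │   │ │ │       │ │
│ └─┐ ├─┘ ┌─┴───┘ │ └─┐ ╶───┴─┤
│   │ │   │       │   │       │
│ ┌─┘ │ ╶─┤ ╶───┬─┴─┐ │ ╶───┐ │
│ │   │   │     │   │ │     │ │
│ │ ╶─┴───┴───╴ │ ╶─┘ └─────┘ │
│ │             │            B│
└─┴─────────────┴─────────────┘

Directions: down, down, right, up, right, up, right, down, down, left, down, down, down, right, right, up, up, right, up, up, up, right, down, right, right, right, down, right, up, right, up, right, down, right, down, down, right, down, left, down, down, left, down, down, right, down, left, down, right, down, left, left, down, right, right, right, down, down
First turn direction: right

Solution:

┌───┬─────┬───────────┬───────┐
│A  │↱ ↓  │↱ ↓        │↱ ↓    │
│ ┌─┘ ╷ ╷ │ ╷ ╶─────┬─┘ ╷ ╶─┐ │
│↓│↱ ↑│↓│ │↑│↳ → → ↓│↱ ↑│↳ ↓│ │
│ ╵ ┌─┘ │ │ ├───┐ ╷ ╵ ╶─┼─┐ │ │
│↳ ↑│↓ ↲│ │↑│   │ │↳ ↑  │ │↓│ │
│ ╶─┤ ╷ ├─┘ │ ╷ └─┼───┐ ╵ │ └─┤
│   │↓│ │↱ ↑│ │   │   │   │↳ ↓│
├─╴ │ │ │ ┌─┘ ├─┐ ╵ ╷ ├─┐ ├─╴ │
│   │↓│ │↑│   │ │   │ │ │ │↓ ↲│
│ ╶─┤ └─┘ │ ┌─┘ └───┤ │ ╵ │ ╷ │
│   │↳ → ↑│ │       │ │   │↓│ │
├─┐ └─────┤ │ ╶─┐ ╷ │ │ ┌─┘ │ │
│ │       │ │   │ │ │ │ │↓ ↲│ │
│ └─╴ ┌───┘ ├───┤ │ │ │ │ ┌─┘ │
│     │     │   │ │ │ │ │↓│   │
│ ╶───┤ ┌───┘ ╷ │ │ │ │ │ └─┐ │
│     │ │     │ │ │ │ │ │↳ ↓│ │
│ ┌───┤ ╵ ┌───┘ │ └─┤ │ ├─╴ │ │
│ │   │   │     │   │ │ │↓ ↲│ │
│ │ ╷ └─┐ │ ╶─┬─┴─┐ ╵ │ │ ╶─┤ │
│ │ │   │ │   │   │   │ │↳ ↓│ │
│ │ └─┐ │ └─┐ ╵ ╷ │ ┌─┴─┴─╴ │ │
│ │   │ │   │   │ │ │  ↓ ← ↲│ │
│ └─┐ ├─┘ ┌─┴───┘ │ └─┐ ╶───┴─┤
│   │ │   │       │   │↳ → → ↓│
│ ┌─┘ │ ╶─┤ ╶───┬─┴─┐ │ ╶───┐ │
│ │   │   │     │   │ │     │↓│
│ │ ╶─┴───┴───╴ │ ╶─┘ └─────┘ │
│ │             │            B│
└─┴─────────────┴─────────────┘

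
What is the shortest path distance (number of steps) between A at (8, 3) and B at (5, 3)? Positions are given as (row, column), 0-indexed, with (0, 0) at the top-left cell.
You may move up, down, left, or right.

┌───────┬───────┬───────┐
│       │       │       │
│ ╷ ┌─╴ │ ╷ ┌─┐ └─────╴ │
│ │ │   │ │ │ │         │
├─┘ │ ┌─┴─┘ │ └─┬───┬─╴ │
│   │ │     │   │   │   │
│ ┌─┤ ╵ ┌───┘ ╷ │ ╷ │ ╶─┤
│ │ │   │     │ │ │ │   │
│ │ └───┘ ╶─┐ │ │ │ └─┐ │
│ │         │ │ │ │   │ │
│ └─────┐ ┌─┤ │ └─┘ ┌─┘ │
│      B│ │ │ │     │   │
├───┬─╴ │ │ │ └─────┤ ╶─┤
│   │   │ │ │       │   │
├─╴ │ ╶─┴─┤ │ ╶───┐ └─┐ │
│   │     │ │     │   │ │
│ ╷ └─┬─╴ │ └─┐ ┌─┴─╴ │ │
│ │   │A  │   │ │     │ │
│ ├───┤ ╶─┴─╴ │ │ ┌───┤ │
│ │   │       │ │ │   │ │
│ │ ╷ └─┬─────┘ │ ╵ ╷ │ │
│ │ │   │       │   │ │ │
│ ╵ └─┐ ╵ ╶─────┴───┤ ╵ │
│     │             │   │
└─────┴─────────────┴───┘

Finding path from (8, 3) to (5, 3):
Path: (8,3) → (8,4) → (7,4) → (7,3) → (7,2) → (6,2) → (6,3) → (5,3)
Distance: 7 steps

Solution:

┌───────┬───────┬───────┐
│       │       │       │
│ ╷ ┌─╴ │ ╷ ┌─┐ └─────╴ │
│ │ │   │ │ │ │         │
├─┘ │ ┌─┴─┘ │ └─┬───┬─╴ │
│   │ │     │   │   │   │
│ ┌─┤ ╵ ┌───┘ ╷ │ ╷ │ ╶─┤
│ │ │   │     │ │ │ │   │
│ │ └───┘ ╶─┐ │ │ │ └─┐ │
│ │         │ │ │ │   │ │
│ └─────┐ ┌─┤ │ └─┘ ┌─┘ │
│      B│ │ │ │     │   │
├───┬─╴ │ │ │ └─────┤ ╶─┤
│   │↱ ↑│ │ │       │   │
├─╴ │ ╶─┴─┤ │ ╶───┐ └─┐ │
│   │↑ ← ↰│ │     │   │ │
│ ╷ └─┬─╴ │ └─┐ ┌─┴─╴ │ │
│ │   │A ↑│   │ │     │ │
│ ├───┤ ╶─┴─╴ │ │ ┌───┤ │
│ │   │       │ │ │   │ │
│ │ ╷ └─┬─────┘ │ ╵ ╷ │ │
│ │ │   │       │   │ │ │
│ ╵ └─┐ ╵ ╶─────┴───┤ ╵ │
│     │             │   │
└─────┴─────────────┴───┘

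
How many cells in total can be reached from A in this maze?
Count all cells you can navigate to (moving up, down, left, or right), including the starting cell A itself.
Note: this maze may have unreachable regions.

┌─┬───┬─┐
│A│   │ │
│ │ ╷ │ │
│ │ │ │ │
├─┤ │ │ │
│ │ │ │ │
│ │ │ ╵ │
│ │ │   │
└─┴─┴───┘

Using BFS/flood-fill to find all reachable cells from A:
Maze size: 4 × 4 = 16 total cells
14 cell(s) are walled off and cannot be reached from A.
Reachable cells: 2

Reachable region (· marks reachable cells):

┌─┬───┬─┐
│A│   │ │
│ │ ╷ │ │
│·│ │ │ │
├─┤ │ │ │
│ │ │ │ │
│ │ │ ╵ │
│ │ │   │
└─┴─┴───┘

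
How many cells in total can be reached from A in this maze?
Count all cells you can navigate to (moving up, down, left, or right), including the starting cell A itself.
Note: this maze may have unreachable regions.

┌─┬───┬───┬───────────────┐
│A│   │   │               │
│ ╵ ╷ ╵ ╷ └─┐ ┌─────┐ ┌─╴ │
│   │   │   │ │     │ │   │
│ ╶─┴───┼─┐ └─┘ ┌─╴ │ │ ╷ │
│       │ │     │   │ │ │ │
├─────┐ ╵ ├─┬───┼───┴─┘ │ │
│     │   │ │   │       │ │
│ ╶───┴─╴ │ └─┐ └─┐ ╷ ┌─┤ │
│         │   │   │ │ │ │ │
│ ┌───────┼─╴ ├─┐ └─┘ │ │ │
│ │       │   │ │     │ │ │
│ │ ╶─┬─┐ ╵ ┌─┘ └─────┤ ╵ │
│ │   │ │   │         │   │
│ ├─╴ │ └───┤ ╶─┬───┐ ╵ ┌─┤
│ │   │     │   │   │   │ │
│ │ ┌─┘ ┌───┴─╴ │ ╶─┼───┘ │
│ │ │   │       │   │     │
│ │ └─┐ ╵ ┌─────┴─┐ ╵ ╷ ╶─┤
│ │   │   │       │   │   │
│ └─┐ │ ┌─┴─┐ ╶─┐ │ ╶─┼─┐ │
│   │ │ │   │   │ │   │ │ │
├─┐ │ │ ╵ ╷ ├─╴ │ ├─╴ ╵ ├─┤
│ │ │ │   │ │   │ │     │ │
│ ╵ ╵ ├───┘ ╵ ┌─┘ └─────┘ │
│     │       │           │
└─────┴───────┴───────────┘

Using BFS/flood-fill to find all reachable cells from A:
Maze size: 13 × 13 = 169 total cells
103 cell(s) are walled off and cannot be reached from A.
Reachable cells: 66

Reachable region (· marks reachable cells):

┌─┬───┬───┬───────────────┐
│A│· ·│· ·│               │
│ ╵ ╷ ╵ ╷ └─┐ ┌─────┐ ┌─╴ │
│· ·│· ·│· ·│ │· · ·│ │   │
│ ╶─┴───┼─┐ └─┘ ┌─╴ │ │ ╷ │
│· · · ·│·│· · ·│· ·│ │ │ │
├─────┐ ╵ ├─┬───┼───┴─┘ │ │
│· · ·│· ·│·│   │       │ │
│ ╶───┴─╴ │ └─┐ └─┐ ╷ ┌─┤ │
│· · · · ·│· ·│   │ │ │ │ │
│ ┌───────┼─╴ ├─┐ └─┘ │ │ │
│·│· · · ·│· ·│ │     │ │ │
│ │ ╶─┬─┐ ╵ ┌─┘ └─────┤ ╵ │
│·│· ·│ │· ·│         │   │
│ ├─╴ │ └───┤ ╶─┬───┐ ╵ ┌─┤
│·│· ·│     │   │   │   │ │
│ │ ┌─┘ ┌───┴─╴ │ ╶─┼───┘ │
│·│·│   │       │   │     │
│ │ └─┐ ╵ ┌─────┴─┐ ╵ ╷ ╶─┤
│·│· ·│   │       │   │   │
│ └─┐ │ ┌─┴─┐ ╶─┐ │ ╶─┼─┐ │
│· ·│·│ │   │   │ │   │ │ │
├─┐ │ │ ╵ ╷ ├─╴ │ ├─╴ ╵ ├─┤
│·│·│·│   │ │   │ │     │ │
│ ╵ ╵ ├───┘ ╵ ┌─┘ └─────┘ │
│· · ·│       │           │
└─────┴───────┴───────────┘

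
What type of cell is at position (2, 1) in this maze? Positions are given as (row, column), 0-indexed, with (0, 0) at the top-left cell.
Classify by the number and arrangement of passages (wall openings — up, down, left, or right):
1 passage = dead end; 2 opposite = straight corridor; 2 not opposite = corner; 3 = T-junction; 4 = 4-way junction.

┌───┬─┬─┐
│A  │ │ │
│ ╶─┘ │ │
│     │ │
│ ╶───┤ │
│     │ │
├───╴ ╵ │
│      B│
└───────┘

Checking cell at (2, 1):
Number of passages: 2
Cell type: straight corridor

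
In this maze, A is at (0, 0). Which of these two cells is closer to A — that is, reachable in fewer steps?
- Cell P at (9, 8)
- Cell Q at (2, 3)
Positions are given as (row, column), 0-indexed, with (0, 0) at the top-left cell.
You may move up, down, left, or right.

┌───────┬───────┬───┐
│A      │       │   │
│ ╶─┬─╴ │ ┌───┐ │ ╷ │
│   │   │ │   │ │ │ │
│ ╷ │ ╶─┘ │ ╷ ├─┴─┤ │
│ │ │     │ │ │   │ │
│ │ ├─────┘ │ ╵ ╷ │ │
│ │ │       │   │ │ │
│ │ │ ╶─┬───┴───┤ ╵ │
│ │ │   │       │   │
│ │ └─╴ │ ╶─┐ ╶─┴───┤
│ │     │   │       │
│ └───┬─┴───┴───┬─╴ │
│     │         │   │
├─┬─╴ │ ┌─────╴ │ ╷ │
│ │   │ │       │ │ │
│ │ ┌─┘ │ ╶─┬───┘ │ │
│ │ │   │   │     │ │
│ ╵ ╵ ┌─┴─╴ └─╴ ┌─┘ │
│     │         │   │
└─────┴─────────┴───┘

Shortest path A → P at (9, 8): 39 steps
Shortest path A → Q at (2, 3): 7 steps

Q is closer (7 steps vs 39 steps).

Path to P:

┌───────┬───────┬───┐
│A      │       │   │
│ ╶─┬─╴ │ ┌───┐ │ ╷ │
│↓  │   │ │   │ │ │ │
│ ╷ │ ╶─┘ │ ╷ ├─┴─┤ │
│↓│ │     │ │ │   │ │
│ │ ├─────┘ │ ╵ ╷ │ │
│↓│ │       │   │ │ │
│ │ │ ╶─┬───┴───┤ ╵ │
│↓│ │   │       │   │
│ │ └─╴ │ ╶─┐ ╶─┴───┤
│↓│     │   │       │
│ └───┬─┴───┴───┬─╴ │
│↳ → ↓│↱ → → → ↓│↱ ↓│
├─┬─╴ │ ┌─────╴ │ ╷ │
│ │↓ ↲│↑│↓ ← ← ↲│↑│↓│
│ │ ┌─┘ │ ╶─┬───┘ │ │
│ │↓│↱ ↑│↳ ↓│  ↱ ↑│↓│
│ ╵ ╵ ┌─┴─╴ └─╴ ┌─┘ │
│  ↳ ↑│    ↳ → ↑│P ↲│
└─────┴─────────┴───┘

Path to Q:

┌───────┬───────┬───┐
│A → → ↓│       │   │
│ ╶─┬─╴ │ ┌───┐ │ ╷ │
│   │↓ ↲│ │   │ │ │ │
│ ╷ │ ╶─┘ │ ╷ ├─┴─┤ │
│ │ │↳ Q  │ │ │   │ │
│ │ ├─────┘ │ ╵ ╷ │ │
│ │ │       │   │ │ │
│ │ │ ╶─┬───┴───┤ ╵ │
│ │ │   │       │   │
│ │ └─╴ │ ╶─┐ ╶─┴───┤
│ │     │   │       │
│ └───┬─┴───┴───┬─╴ │
│     │         │   │
├─┬─╴ │ ┌─────╴ │ ╷ │
│ │   │ │       │ │ │
│ │ ┌─┘ │ ╶─┬───┘ │ │
│ │ │   │   │     │ │
│ ╵ ╵ ┌─┴─╴ └─╴ ┌─┘ │
│     │         │   │
└─────┴─────────┴───┘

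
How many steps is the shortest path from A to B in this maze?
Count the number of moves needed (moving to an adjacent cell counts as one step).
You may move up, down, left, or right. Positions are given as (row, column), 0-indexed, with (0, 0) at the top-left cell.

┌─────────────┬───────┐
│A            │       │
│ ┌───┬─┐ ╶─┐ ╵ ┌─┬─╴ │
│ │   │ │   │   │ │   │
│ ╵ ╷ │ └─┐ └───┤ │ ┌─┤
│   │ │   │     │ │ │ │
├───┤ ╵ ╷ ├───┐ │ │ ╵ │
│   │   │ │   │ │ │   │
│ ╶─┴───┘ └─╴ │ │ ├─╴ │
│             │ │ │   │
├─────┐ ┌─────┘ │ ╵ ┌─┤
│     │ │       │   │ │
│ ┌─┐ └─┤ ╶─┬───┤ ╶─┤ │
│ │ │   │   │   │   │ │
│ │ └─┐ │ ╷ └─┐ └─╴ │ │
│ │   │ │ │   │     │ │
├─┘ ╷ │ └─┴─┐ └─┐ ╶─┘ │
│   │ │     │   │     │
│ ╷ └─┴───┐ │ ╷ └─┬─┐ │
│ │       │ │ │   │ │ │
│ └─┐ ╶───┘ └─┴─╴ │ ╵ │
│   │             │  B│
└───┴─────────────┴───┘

Using BFS to find shortest path:
Start: (0, 0), End: (10, 10)
Path found:
(0,0) → (0,1) → (0,2) → (0,3) → (0,4) → (0,5) → (0,6) → (1,6) → (1,7) → (0,7) → (0,8) → (0,9) → (0,10) → (1,10) → (1,9) → (2,9) → (3,9) → (3,10) → (4,10) → (4,9) → (5,9) → (5,8) → (6,8) → (6,9) → (7,9) → (7,8) → (8,8) → (8,9) → (8,10) → (9,10) → (10,10)
Number of steps: 30

Solution:

┌─────────────┬───────┐
│A → → → → → ↓│↱ → → ↓│
│ ┌───┬─┐ ╶─┐ ╵ ┌─┬─╴ │
│ │   │ │   │↳ ↑│ │↓ ↲│
│ ╵ ╷ │ └─┐ └───┤ │ ┌─┤
│   │ │   │     │ │↓│ │
├───┤ ╵ ╷ ├───┐ │ │ ╵ │
│   │   │ │   │ │ │↳ ↓│
│ ╶─┴───┘ └─╴ │ │ ├─╴ │
│             │ │ │↓ ↲│
├─────┐ ┌─────┘ │ ╵ ┌─┤
│     │ │       │↓ ↲│ │
│ ┌─┐ └─┤ ╶─┬───┤ ╶─┤ │
│ │ │   │   │   │↳ ↓│ │
│ │ └─┐ │ ╷ └─┐ └─╴ │ │
│ │   │ │ │   │  ↓ ↲│ │
├─┘ ╷ │ └─┴─┐ └─┐ ╶─┘ │
│   │ │     │   │↳ → ↓│
│ ╷ └─┴───┐ │ ╷ └─┬─┐ │
│ │       │ │ │   │ │↓│
│ └─┐ ╶───┘ └─┴─╴ │ ╵ │
│   │             │  B│
└───┴─────────────┴───┘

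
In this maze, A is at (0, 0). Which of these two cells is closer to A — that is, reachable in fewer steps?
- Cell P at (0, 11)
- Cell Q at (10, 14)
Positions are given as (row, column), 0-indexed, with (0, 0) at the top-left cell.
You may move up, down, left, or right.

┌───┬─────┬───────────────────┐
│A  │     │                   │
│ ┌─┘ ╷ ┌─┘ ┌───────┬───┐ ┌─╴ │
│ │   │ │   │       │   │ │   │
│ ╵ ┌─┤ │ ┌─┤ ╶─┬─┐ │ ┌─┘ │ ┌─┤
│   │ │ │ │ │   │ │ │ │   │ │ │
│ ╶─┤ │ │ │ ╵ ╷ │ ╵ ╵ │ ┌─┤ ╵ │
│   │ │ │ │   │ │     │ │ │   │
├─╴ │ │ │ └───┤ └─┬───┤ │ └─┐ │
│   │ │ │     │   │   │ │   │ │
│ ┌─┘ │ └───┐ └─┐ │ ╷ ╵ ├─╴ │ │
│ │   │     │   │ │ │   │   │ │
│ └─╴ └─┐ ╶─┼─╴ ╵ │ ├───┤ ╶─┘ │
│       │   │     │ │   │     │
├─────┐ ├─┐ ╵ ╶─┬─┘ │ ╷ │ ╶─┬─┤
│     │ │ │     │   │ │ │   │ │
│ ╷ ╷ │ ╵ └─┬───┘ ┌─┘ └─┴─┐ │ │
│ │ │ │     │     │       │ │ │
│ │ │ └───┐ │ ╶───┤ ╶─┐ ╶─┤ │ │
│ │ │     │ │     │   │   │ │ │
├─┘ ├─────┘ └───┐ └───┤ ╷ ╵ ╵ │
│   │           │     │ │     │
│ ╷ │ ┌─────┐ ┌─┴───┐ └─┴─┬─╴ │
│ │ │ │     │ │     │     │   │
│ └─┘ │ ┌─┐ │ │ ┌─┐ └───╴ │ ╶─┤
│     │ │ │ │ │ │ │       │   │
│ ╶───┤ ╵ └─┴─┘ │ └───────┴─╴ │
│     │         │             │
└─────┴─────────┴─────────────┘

Shortest path A → P at (0, 11): 35 steps
Shortest path A → Q at (10, 14): 54 steps

P is closer (35 steps vs 54 steps).

Path to P:

┌───┬─────┬───────────────────┐
│A  │↱ ↓  │↱ → → → → → P      │
│ ┌─┘ ╷ ┌─┘ ┌───────┬───┐ ┌─╴ │
│↓│↱ ↑│↓│↱ ↑│       │   │ │   │
│ ╵ ┌─┤ │ ┌─┤ ╶─┬─┐ │ ┌─┘ │ ┌─┤
│↳ ↑│ │↓│↑│ │   │ │ │ │   │ │ │
│ ╶─┤ │ │ │ ╵ ╷ │ ╵ ╵ │ ┌─┤ ╵ │
│   │ │↓│↑│   │ │     │ │ │   │
├─╴ │ │ │ └───┤ └─┬───┤ │ └─┐ │
│   │ │↓│↑ ← ↰│   │   │ │   │ │
│ ┌─┘ │ └───┐ └─┐ │ ╷ ╵ ├─╴ │ │
│ │   │↳ ↓  │↑ ↰│ │ │   │   │ │
│ └─╴ └─┐ ╶─┼─╴ ╵ │ ├───┤ ╶─┘ │
│       │↳ ↓│↱ ↑  │ │   │     │
├─────┐ ├─┐ ╵ ╶─┬─┘ │ ╷ │ ╶─┬─┤
│     │ │ │↳ ↑  │   │ │ │   │ │
│ ╷ ╷ │ ╵ └─┬───┘ ┌─┘ └─┴─┐ │ │
│ │ │ │     │     │       │ │ │
│ │ │ └───┐ │ ╶───┤ ╶─┐ ╶─┤ │ │
│ │ │     │ │     │   │   │ │ │
├─┘ ├─────┘ └───┐ └───┤ ╷ ╵ ╵ │
│   │           │     │ │     │
│ ╷ │ ┌─────┐ ┌─┴───┐ └─┴─┬─╴ │
│ │ │ │     │ │     │     │   │
│ └─┘ │ ┌─┐ │ │ ┌─┐ └───╴ │ ╶─┤
│     │ │ │ │ │ │ │       │   │
│ ╶───┤ ╵ └─┴─┘ │ └───────┴─╴ │
│     │         │             │
└─────┴─────────┴─────────────┘

Path to Q:

┌───┬─────┬───────────────────┐
│A  │↱ ↓  │↱ → → → → → → → → ↓│
│ ┌─┘ ╷ ┌─┘ ┌───────┬───┐ ┌─╴ │
│↓│↱ ↑│↓│↱ ↑│       │   │ │↓ ↲│
│ ╵ ┌─┤ │ ┌─┤ ╶─┬─┐ │ ┌─┘ │ ┌─┤
│↳ ↑│ │↓│↑│ │   │ │ │ │   │↓│ │
│ ╶─┤ │ │ │ ╵ ╷ │ ╵ ╵ │ ┌─┤ ╵ │
│   │ │↓│↑│   │ │     │ │ │↳ ↓│
├─╴ │ │ │ └───┤ └─┬───┤ │ └─┐ │
│   │ │↓│↑ ← ↰│   │   │ │   │↓│
│ ┌─┘ │ └───┐ └─┐ │ ╷ ╵ ├─╴ │ │
│ │   │↳ ↓  │↑ ↰│ │ │   │   │↓│
│ └─╴ └─┐ ╶─┼─╴ ╵ │ ├───┤ ╶─┘ │
│       │↳ ↓│↱ ↑  │ │   │↓ ← ↲│
├─────┐ ├─┐ ╵ ╶─┬─┘ │ ╷ │ ╶─┬─┤
│     │ │ │↳ ↑  │   │ │ │↳ ↓│ │
│ ╷ ╷ │ ╵ └─┬───┘ ┌─┘ └─┴─┐ │ │
│ │ │ │     │     │       │↓│ │
│ │ │ └───┐ │ ╶───┤ ╶─┐ ╶─┤ │ │
│ │ │     │ │     │   │   │↓│ │
├─┘ ├─────┘ └───┐ └───┤ ╷ ╵ ╵ │
│   │           │     │ │  ↳ Q│
│ ╷ │ ┌─────┐ ┌─┴───┐ └─┴─┬─╴ │
│ │ │ │     │ │     │     │   │
│ └─┘ │ ┌─┐ │ │ ┌─┐ └───╴ │ ╶─┤
│     │ │ │ │ │ │ │       │   │
│ ╶───┤ ╵ └─┴─┘ │ └───────┴─╴ │
│     │         │             │
└─────┴─────────┴─────────────┘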